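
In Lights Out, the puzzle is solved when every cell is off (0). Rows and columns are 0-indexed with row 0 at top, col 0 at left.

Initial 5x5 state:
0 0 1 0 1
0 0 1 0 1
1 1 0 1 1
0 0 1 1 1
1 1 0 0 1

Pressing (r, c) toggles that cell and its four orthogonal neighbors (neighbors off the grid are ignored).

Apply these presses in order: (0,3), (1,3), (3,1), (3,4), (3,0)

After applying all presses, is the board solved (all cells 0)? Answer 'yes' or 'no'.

After press 1 at (0,3):
0 0 0 1 0
0 0 1 1 1
1 1 0 1 1
0 0 1 1 1
1 1 0 0 1

After press 2 at (1,3):
0 0 0 0 0
0 0 0 0 0
1 1 0 0 1
0 0 1 1 1
1 1 0 0 1

After press 3 at (3,1):
0 0 0 0 0
0 0 0 0 0
1 0 0 0 1
1 1 0 1 1
1 0 0 0 1

After press 4 at (3,4):
0 0 0 0 0
0 0 0 0 0
1 0 0 0 0
1 1 0 0 0
1 0 0 0 0

After press 5 at (3,0):
0 0 0 0 0
0 0 0 0 0
0 0 0 0 0
0 0 0 0 0
0 0 0 0 0

Lights still on: 0

Answer: yes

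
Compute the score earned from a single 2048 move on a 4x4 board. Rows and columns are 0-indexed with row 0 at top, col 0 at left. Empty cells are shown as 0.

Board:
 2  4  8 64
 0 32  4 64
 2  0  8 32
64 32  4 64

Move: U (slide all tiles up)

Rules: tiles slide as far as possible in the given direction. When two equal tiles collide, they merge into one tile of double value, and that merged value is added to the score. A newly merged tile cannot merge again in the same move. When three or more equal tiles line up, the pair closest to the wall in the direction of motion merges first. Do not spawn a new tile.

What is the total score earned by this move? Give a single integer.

Answer: 196

Derivation:
Slide up:
col 0: [2, 0, 2, 64] -> [4, 64, 0, 0]  score +4 (running 4)
col 1: [4, 32, 0, 32] -> [4, 64, 0, 0]  score +64 (running 68)
col 2: [8, 4, 8, 4] -> [8, 4, 8, 4]  score +0 (running 68)
col 3: [64, 64, 32, 64] -> [128, 32, 64, 0]  score +128 (running 196)
Board after move:
  4   4   8 128
 64  64   4  32
  0   0   8  64
  0   0   4   0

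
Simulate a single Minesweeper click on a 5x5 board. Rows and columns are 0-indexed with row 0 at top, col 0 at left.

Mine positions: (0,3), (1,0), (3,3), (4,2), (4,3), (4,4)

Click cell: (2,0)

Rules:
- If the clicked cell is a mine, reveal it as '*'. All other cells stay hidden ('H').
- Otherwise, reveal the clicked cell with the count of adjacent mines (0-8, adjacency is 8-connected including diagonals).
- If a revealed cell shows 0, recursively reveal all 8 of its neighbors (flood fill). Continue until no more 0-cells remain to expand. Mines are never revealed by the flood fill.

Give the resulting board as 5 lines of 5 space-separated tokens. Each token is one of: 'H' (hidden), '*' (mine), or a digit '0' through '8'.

H H H H H
H H H H H
1 H H H H
H H H H H
H H H H H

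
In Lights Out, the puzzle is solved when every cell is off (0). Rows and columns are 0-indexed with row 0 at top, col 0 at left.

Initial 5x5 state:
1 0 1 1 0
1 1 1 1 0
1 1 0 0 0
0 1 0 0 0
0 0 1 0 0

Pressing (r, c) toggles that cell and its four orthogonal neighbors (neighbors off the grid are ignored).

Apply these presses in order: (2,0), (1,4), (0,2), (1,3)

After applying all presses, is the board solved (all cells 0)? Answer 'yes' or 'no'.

Answer: no

Derivation:
After press 1 at (2,0):
1 0 1 1 0
0 1 1 1 0
0 0 0 0 0
1 1 0 0 0
0 0 1 0 0

After press 2 at (1,4):
1 0 1 1 1
0 1 1 0 1
0 0 0 0 1
1 1 0 0 0
0 0 1 0 0

After press 3 at (0,2):
1 1 0 0 1
0 1 0 0 1
0 0 0 0 1
1 1 0 0 0
0 0 1 0 0

After press 4 at (1,3):
1 1 0 1 1
0 1 1 1 0
0 0 0 1 1
1 1 0 0 0
0 0 1 0 0

Lights still on: 12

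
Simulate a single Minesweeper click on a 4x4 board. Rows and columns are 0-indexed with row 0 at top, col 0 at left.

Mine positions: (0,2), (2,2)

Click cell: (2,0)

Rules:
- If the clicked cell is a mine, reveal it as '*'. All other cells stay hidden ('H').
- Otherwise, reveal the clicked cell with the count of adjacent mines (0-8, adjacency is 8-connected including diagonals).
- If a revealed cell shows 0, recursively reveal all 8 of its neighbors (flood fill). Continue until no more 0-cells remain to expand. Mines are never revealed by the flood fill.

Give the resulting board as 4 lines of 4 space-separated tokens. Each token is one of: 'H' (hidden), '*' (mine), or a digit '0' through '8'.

0 1 H H
0 2 H H
0 1 H H
0 1 H H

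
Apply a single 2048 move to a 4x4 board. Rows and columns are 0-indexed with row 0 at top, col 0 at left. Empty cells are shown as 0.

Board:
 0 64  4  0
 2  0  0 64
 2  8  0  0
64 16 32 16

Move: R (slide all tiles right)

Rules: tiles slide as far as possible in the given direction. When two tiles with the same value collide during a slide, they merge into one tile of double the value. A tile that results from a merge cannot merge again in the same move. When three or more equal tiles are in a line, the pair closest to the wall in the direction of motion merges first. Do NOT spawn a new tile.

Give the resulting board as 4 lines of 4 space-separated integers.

Answer:  0  0 64  4
 0  0  2 64
 0  0  2  8
64 16 32 16

Derivation:
Slide right:
row 0: [0, 64, 4, 0] -> [0, 0, 64, 4]
row 1: [2, 0, 0, 64] -> [0, 0, 2, 64]
row 2: [2, 8, 0, 0] -> [0, 0, 2, 8]
row 3: [64, 16, 32, 16] -> [64, 16, 32, 16]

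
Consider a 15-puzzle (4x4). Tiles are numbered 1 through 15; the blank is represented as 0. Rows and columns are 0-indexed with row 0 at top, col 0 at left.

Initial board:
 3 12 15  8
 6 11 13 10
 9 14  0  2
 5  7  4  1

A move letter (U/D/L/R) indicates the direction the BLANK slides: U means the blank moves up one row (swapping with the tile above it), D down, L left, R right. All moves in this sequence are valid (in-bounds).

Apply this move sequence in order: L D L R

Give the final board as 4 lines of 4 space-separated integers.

Answer:  3 12 15  8
 6 11 13 10
 9  7 14  2
 5  0  4  1

Derivation:
After move 1 (L):
 3 12 15  8
 6 11 13 10
 9  0 14  2
 5  7  4  1

After move 2 (D):
 3 12 15  8
 6 11 13 10
 9  7 14  2
 5  0  4  1

After move 3 (L):
 3 12 15  8
 6 11 13 10
 9  7 14  2
 0  5  4  1

After move 4 (R):
 3 12 15  8
 6 11 13 10
 9  7 14  2
 5  0  4  1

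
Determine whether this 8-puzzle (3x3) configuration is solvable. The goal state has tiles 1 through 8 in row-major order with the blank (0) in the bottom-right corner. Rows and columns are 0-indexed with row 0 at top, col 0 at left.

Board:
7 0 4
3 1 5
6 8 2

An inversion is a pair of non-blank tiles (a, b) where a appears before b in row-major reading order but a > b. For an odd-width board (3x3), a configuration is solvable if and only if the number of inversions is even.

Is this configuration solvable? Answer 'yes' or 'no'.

Inversions (pairs i<j in row-major order where tile[i] > tile[j] > 0): 14
14 is even, so the puzzle is solvable.

Answer: yes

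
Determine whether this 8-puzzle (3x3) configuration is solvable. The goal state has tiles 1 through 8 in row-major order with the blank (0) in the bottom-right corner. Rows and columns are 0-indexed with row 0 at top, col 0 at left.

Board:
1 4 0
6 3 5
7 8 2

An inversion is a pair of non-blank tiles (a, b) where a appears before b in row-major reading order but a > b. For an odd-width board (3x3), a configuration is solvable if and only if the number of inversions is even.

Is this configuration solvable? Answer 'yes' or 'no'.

Answer: no

Derivation:
Inversions (pairs i<j in row-major order where tile[i] > tile[j] > 0): 9
9 is odd, so the puzzle is not solvable.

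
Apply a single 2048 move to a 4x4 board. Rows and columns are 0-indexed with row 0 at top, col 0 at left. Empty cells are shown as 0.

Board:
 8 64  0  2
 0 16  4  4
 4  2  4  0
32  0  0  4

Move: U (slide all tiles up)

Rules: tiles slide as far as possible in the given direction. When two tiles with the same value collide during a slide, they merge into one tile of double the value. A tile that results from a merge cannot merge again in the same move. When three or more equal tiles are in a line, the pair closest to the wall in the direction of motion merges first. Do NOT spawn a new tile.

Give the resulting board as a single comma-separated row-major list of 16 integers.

Slide up:
col 0: [8, 0, 4, 32] -> [8, 4, 32, 0]
col 1: [64, 16, 2, 0] -> [64, 16, 2, 0]
col 2: [0, 4, 4, 0] -> [8, 0, 0, 0]
col 3: [2, 4, 0, 4] -> [2, 8, 0, 0]

Answer: 8, 64, 8, 2, 4, 16, 0, 8, 32, 2, 0, 0, 0, 0, 0, 0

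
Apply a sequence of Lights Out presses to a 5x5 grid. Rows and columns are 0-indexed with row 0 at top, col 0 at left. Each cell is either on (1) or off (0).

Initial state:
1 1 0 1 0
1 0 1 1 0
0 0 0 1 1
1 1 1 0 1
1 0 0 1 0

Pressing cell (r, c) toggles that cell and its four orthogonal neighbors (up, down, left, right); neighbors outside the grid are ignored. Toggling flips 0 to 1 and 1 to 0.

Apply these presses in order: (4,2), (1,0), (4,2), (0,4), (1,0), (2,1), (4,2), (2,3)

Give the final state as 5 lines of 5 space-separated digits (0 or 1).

After press 1 at (4,2):
1 1 0 1 0
1 0 1 1 0
0 0 0 1 1
1 1 0 0 1
1 1 1 0 0

After press 2 at (1,0):
0 1 0 1 0
0 1 1 1 0
1 0 0 1 1
1 1 0 0 1
1 1 1 0 0

After press 3 at (4,2):
0 1 0 1 0
0 1 1 1 0
1 0 0 1 1
1 1 1 0 1
1 0 0 1 0

After press 4 at (0,4):
0 1 0 0 1
0 1 1 1 1
1 0 0 1 1
1 1 1 0 1
1 0 0 1 0

After press 5 at (1,0):
1 1 0 0 1
1 0 1 1 1
0 0 0 1 1
1 1 1 0 1
1 0 0 1 0

After press 6 at (2,1):
1 1 0 0 1
1 1 1 1 1
1 1 1 1 1
1 0 1 0 1
1 0 0 1 0

After press 7 at (4,2):
1 1 0 0 1
1 1 1 1 1
1 1 1 1 1
1 0 0 0 1
1 1 1 0 0

After press 8 at (2,3):
1 1 0 0 1
1 1 1 0 1
1 1 0 0 0
1 0 0 1 1
1 1 1 0 0

Answer: 1 1 0 0 1
1 1 1 0 1
1 1 0 0 0
1 0 0 1 1
1 1 1 0 0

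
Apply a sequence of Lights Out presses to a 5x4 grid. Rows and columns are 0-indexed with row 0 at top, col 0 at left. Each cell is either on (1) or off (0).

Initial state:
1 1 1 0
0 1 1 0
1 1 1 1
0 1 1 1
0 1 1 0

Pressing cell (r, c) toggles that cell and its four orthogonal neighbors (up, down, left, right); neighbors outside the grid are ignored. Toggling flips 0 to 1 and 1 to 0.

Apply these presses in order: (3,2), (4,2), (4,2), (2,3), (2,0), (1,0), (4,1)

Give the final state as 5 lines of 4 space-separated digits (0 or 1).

After press 1 at (3,2):
1 1 1 0
0 1 1 0
1 1 0 1
0 0 0 0
0 1 0 0

After press 2 at (4,2):
1 1 1 0
0 1 1 0
1 1 0 1
0 0 1 0
0 0 1 1

After press 3 at (4,2):
1 1 1 0
0 1 1 0
1 1 0 1
0 0 0 0
0 1 0 0

After press 4 at (2,3):
1 1 1 0
0 1 1 1
1 1 1 0
0 0 0 1
0 1 0 0

After press 5 at (2,0):
1 1 1 0
1 1 1 1
0 0 1 0
1 0 0 1
0 1 0 0

After press 6 at (1,0):
0 1 1 0
0 0 1 1
1 0 1 0
1 0 0 1
0 1 0 0

After press 7 at (4,1):
0 1 1 0
0 0 1 1
1 0 1 0
1 1 0 1
1 0 1 0

Answer: 0 1 1 0
0 0 1 1
1 0 1 0
1 1 0 1
1 0 1 0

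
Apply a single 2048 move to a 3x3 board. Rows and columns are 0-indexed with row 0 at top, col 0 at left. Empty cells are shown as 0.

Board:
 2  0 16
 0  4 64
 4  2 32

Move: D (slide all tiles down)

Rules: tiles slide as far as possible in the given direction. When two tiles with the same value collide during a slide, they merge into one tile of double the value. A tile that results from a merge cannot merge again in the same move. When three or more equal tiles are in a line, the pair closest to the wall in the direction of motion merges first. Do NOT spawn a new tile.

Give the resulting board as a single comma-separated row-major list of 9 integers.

Slide down:
col 0: [2, 0, 4] -> [0, 2, 4]
col 1: [0, 4, 2] -> [0, 4, 2]
col 2: [16, 64, 32] -> [16, 64, 32]

Answer: 0, 0, 16, 2, 4, 64, 4, 2, 32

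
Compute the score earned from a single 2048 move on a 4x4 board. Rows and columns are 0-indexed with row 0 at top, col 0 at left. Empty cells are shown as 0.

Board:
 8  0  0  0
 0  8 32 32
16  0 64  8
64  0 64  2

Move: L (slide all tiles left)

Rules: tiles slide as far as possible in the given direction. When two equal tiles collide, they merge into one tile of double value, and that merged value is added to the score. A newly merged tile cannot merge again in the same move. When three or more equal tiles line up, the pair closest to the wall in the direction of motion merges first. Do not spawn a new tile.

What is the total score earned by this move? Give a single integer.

Answer: 192

Derivation:
Slide left:
row 0: [8, 0, 0, 0] -> [8, 0, 0, 0]  score +0 (running 0)
row 1: [0, 8, 32, 32] -> [8, 64, 0, 0]  score +64 (running 64)
row 2: [16, 0, 64, 8] -> [16, 64, 8, 0]  score +0 (running 64)
row 3: [64, 0, 64, 2] -> [128, 2, 0, 0]  score +128 (running 192)
Board after move:
  8   0   0   0
  8  64   0   0
 16  64   8   0
128   2   0   0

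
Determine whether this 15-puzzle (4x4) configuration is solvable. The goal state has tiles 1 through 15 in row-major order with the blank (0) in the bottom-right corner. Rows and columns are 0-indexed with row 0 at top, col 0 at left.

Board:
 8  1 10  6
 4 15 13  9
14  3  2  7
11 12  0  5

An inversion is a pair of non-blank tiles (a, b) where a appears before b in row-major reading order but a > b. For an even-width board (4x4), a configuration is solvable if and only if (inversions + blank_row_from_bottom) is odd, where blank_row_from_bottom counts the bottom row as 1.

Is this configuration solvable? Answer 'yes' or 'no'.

Answer: yes

Derivation:
Inversions: 50
Blank is in row 3 (0-indexed from top), which is row 1 counting from the bottom (bottom = 1).
50 + 1 = 51, which is odd, so the puzzle is solvable.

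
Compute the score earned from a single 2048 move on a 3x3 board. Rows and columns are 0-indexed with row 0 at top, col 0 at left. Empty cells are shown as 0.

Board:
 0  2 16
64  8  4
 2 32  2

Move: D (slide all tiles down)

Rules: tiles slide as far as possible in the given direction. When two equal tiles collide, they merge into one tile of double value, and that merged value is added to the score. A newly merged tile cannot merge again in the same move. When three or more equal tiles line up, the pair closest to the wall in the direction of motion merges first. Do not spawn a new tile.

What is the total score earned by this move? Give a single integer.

Answer: 0

Derivation:
Slide down:
col 0: [0, 64, 2] -> [0, 64, 2]  score +0 (running 0)
col 1: [2, 8, 32] -> [2, 8, 32]  score +0 (running 0)
col 2: [16, 4, 2] -> [16, 4, 2]  score +0 (running 0)
Board after move:
 0  2 16
64  8  4
 2 32  2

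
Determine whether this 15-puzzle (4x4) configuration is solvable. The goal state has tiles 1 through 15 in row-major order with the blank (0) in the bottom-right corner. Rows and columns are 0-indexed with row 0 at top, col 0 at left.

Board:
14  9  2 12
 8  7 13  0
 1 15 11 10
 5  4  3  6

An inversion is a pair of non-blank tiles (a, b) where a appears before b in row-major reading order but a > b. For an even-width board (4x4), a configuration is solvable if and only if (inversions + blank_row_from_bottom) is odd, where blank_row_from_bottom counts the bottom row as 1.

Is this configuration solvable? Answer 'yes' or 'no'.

Answer: no

Derivation:
Inversions: 67
Blank is in row 1 (0-indexed from top), which is row 3 counting from the bottom (bottom = 1).
67 + 3 = 70, which is even, so the puzzle is not solvable.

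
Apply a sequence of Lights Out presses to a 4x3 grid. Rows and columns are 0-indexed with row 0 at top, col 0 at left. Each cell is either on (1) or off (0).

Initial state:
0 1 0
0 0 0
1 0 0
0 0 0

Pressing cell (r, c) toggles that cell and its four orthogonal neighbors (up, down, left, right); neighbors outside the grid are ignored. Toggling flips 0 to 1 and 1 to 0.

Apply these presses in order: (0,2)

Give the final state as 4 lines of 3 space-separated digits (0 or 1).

Answer: 0 0 1
0 0 1
1 0 0
0 0 0

Derivation:
After press 1 at (0,2):
0 0 1
0 0 1
1 0 0
0 0 0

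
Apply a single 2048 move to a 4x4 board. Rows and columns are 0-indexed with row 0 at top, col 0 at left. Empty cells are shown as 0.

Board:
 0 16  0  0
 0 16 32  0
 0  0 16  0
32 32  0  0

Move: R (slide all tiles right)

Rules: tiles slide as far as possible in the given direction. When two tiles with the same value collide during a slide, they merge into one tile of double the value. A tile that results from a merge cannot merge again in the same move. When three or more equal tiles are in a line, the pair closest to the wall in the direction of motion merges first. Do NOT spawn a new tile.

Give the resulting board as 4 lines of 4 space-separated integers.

Answer:  0  0  0 16
 0  0 16 32
 0  0  0 16
 0  0  0 64

Derivation:
Slide right:
row 0: [0, 16, 0, 0] -> [0, 0, 0, 16]
row 1: [0, 16, 32, 0] -> [0, 0, 16, 32]
row 2: [0, 0, 16, 0] -> [0, 0, 0, 16]
row 3: [32, 32, 0, 0] -> [0, 0, 0, 64]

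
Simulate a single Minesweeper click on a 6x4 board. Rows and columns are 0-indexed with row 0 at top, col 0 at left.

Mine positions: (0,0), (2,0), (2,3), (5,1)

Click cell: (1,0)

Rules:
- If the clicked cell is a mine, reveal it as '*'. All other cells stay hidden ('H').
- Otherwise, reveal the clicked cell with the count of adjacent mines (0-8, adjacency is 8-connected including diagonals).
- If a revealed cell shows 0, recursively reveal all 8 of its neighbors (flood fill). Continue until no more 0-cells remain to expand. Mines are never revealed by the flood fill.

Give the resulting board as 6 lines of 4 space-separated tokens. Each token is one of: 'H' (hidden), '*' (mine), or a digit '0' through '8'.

H H H H
2 H H H
H H H H
H H H H
H H H H
H H H H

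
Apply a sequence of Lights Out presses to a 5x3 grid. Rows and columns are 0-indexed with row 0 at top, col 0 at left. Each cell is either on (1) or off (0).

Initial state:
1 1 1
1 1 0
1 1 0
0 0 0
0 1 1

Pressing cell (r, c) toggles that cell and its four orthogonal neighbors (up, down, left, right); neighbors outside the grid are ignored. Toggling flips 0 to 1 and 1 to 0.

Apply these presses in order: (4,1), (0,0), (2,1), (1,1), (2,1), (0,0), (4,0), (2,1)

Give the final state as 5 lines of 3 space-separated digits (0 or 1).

Answer: 1 0 1
0 1 1
0 1 1
1 0 0
0 1 0

Derivation:
After press 1 at (4,1):
1 1 1
1 1 0
1 1 0
0 1 0
1 0 0

After press 2 at (0,0):
0 0 1
0 1 0
1 1 0
0 1 0
1 0 0

After press 3 at (2,1):
0 0 1
0 0 0
0 0 1
0 0 0
1 0 0

After press 4 at (1,1):
0 1 1
1 1 1
0 1 1
0 0 0
1 0 0

After press 5 at (2,1):
0 1 1
1 0 1
1 0 0
0 1 0
1 0 0

After press 6 at (0,0):
1 0 1
0 0 1
1 0 0
0 1 0
1 0 0

After press 7 at (4,0):
1 0 1
0 0 1
1 0 0
1 1 0
0 1 0

After press 8 at (2,1):
1 0 1
0 1 1
0 1 1
1 0 0
0 1 0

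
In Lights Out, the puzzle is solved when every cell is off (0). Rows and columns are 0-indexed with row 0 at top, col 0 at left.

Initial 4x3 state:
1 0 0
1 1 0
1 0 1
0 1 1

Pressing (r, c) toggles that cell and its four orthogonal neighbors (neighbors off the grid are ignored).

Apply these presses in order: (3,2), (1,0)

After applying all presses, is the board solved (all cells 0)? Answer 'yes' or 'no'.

Answer: yes

Derivation:
After press 1 at (3,2):
1 0 0
1 1 0
1 0 0
0 0 0

After press 2 at (1,0):
0 0 0
0 0 0
0 0 0
0 0 0

Lights still on: 0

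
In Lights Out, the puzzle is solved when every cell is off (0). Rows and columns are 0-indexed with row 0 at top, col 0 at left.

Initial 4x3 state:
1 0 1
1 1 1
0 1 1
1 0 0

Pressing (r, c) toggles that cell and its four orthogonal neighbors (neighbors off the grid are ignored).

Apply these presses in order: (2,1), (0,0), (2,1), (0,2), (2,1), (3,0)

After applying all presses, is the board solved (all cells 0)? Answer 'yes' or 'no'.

Answer: yes

Derivation:
After press 1 at (2,1):
1 0 1
1 0 1
1 0 0
1 1 0

After press 2 at (0,0):
0 1 1
0 0 1
1 0 0
1 1 0

After press 3 at (2,1):
0 1 1
0 1 1
0 1 1
1 0 0

After press 4 at (0,2):
0 0 0
0 1 0
0 1 1
1 0 0

After press 5 at (2,1):
0 0 0
0 0 0
1 0 0
1 1 0

After press 6 at (3,0):
0 0 0
0 0 0
0 0 0
0 0 0

Lights still on: 0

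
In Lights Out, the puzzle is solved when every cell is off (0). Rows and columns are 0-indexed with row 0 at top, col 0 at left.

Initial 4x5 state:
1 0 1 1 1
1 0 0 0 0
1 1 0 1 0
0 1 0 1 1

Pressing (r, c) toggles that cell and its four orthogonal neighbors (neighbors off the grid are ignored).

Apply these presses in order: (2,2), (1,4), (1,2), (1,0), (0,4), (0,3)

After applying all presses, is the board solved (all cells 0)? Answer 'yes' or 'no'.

Answer: no

Derivation:
After press 1 at (2,2):
1 0 1 1 1
1 0 1 0 0
1 0 1 0 0
0 1 1 1 1

After press 2 at (1,4):
1 0 1 1 0
1 0 1 1 1
1 0 1 0 1
0 1 1 1 1

After press 3 at (1,2):
1 0 0 1 0
1 1 0 0 1
1 0 0 0 1
0 1 1 1 1

After press 4 at (1,0):
0 0 0 1 0
0 0 0 0 1
0 0 0 0 1
0 1 1 1 1

After press 5 at (0,4):
0 0 0 0 1
0 0 0 0 0
0 0 0 0 1
0 1 1 1 1

After press 6 at (0,3):
0 0 1 1 0
0 0 0 1 0
0 0 0 0 1
0 1 1 1 1

Lights still on: 8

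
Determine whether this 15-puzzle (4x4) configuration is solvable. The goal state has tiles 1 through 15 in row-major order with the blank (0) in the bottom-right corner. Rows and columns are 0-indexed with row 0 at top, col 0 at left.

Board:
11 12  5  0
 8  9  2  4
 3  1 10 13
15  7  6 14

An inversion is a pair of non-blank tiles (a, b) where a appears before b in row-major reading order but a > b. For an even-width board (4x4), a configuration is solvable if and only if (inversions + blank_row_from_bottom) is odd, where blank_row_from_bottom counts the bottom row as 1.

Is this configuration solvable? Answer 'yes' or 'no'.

Answer: no

Derivation:
Inversions: 48
Blank is in row 0 (0-indexed from top), which is row 4 counting from the bottom (bottom = 1).
48 + 4 = 52, which is even, so the puzzle is not solvable.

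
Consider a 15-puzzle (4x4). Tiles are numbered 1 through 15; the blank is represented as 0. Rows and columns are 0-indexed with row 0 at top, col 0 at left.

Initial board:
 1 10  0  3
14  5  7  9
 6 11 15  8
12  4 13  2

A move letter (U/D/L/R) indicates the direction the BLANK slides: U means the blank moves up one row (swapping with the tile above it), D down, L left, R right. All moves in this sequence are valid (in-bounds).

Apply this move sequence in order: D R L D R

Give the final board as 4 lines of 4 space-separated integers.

Answer:  1 10  7  3
14  5 15  9
 6 11  8  0
12  4 13  2

Derivation:
After move 1 (D):
 1 10  7  3
14  5  0  9
 6 11 15  8
12  4 13  2

After move 2 (R):
 1 10  7  3
14  5  9  0
 6 11 15  8
12  4 13  2

After move 3 (L):
 1 10  7  3
14  5  0  9
 6 11 15  8
12  4 13  2

After move 4 (D):
 1 10  7  3
14  5 15  9
 6 11  0  8
12  4 13  2

After move 5 (R):
 1 10  7  3
14  5 15  9
 6 11  8  0
12  4 13  2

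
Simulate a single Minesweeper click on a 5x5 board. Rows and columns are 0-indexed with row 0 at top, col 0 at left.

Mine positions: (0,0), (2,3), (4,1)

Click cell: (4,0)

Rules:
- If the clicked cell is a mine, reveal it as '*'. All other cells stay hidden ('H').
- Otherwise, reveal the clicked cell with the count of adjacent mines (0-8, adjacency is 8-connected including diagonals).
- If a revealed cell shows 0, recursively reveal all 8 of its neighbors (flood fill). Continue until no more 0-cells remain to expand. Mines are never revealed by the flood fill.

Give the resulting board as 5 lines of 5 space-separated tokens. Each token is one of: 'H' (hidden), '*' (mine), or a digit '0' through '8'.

H H H H H
H H H H H
H H H H H
H H H H H
1 H H H H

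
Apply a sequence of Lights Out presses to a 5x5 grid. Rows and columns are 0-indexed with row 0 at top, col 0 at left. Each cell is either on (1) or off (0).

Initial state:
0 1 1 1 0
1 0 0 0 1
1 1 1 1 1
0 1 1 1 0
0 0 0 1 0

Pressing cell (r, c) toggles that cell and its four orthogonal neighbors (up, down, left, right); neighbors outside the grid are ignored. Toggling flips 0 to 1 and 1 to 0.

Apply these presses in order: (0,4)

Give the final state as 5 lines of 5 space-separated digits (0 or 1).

Answer: 0 1 1 0 1
1 0 0 0 0
1 1 1 1 1
0 1 1 1 0
0 0 0 1 0

Derivation:
After press 1 at (0,4):
0 1 1 0 1
1 0 0 0 0
1 1 1 1 1
0 1 1 1 0
0 0 0 1 0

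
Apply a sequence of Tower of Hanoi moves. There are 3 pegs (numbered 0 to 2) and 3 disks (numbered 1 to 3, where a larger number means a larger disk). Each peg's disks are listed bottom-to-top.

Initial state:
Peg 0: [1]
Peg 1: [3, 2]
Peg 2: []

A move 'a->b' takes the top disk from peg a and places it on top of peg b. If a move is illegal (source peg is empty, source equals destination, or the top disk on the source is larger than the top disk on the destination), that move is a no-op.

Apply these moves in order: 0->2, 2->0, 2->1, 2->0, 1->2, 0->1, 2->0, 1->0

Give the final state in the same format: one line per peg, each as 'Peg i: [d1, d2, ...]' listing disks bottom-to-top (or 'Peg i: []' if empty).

After move 1 (0->2):
Peg 0: []
Peg 1: [3, 2]
Peg 2: [1]

After move 2 (2->0):
Peg 0: [1]
Peg 1: [3, 2]
Peg 2: []

After move 3 (2->1):
Peg 0: [1]
Peg 1: [3, 2]
Peg 2: []

After move 4 (2->0):
Peg 0: [1]
Peg 1: [3, 2]
Peg 2: []

After move 5 (1->2):
Peg 0: [1]
Peg 1: [3]
Peg 2: [2]

After move 6 (0->1):
Peg 0: []
Peg 1: [3, 1]
Peg 2: [2]

After move 7 (2->0):
Peg 0: [2]
Peg 1: [3, 1]
Peg 2: []

After move 8 (1->0):
Peg 0: [2, 1]
Peg 1: [3]
Peg 2: []

Answer: Peg 0: [2, 1]
Peg 1: [3]
Peg 2: []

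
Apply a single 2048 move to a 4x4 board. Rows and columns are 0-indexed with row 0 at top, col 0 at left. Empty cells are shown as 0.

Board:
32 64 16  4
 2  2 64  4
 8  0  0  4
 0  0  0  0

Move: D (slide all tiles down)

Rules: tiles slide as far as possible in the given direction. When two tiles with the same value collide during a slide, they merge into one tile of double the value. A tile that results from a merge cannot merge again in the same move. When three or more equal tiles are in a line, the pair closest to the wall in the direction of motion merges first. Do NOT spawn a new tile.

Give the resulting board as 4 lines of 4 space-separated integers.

Answer:  0  0  0  0
32  0  0  0
 2 64 16  4
 8  2 64  8

Derivation:
Slide down:
col 0: [32, 2, 8, 0] -> [0, 32, 2, 8]
col 1: [64, 2, 0, 0] -> [0, 0, 64, 2]
col 2: [16, 64, 0, 0] -> [0, 0, 16, 64]
col 3: [4, 4, 4, 0] -> [0, 0, 4, 8]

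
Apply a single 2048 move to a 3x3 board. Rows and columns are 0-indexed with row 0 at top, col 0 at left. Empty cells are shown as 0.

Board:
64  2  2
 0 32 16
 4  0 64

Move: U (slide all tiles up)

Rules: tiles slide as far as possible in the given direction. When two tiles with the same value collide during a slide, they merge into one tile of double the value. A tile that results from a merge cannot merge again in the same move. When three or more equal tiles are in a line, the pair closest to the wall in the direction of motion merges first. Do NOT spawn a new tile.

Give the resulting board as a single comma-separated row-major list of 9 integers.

Answer: 64, 2, 2, 4, 32, 16, 0, 0, 64

Derivation:
Slide up:
col 0: [64, 0, 4] -> [64, 4, 0]
col 1: [2, 32, 0] -> [2, 32, 0]
col 2: [2, 16, 64] -> [2, 16, 64]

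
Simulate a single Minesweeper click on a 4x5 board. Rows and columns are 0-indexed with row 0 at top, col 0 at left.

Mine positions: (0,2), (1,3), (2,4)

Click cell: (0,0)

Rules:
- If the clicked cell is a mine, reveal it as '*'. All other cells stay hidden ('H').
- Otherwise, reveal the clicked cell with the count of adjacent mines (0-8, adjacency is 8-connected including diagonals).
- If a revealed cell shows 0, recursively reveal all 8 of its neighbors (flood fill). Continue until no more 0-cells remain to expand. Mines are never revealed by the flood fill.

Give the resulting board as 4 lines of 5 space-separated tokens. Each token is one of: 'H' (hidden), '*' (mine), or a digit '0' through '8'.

0 1 H H H
0 1 2 H H
0 0 1 2 H
0 0 0 1 H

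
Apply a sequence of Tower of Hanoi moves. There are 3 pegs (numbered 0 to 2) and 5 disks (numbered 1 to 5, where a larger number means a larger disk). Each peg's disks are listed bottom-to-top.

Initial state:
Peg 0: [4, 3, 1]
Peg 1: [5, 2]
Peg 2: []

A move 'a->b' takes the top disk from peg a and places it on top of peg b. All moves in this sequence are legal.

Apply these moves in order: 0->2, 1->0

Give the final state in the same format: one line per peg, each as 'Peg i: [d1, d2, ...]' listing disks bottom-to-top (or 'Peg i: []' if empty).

After move 1 (0->2):
Peg 0: [4, 3]
Peg 1: [5, 2]
Peg 2: [1]

After move 2 (1->0):
Peg 0: [4, 3, 2]
Peg 1: [5]
Peg 2: [1]

Answer: Peg 0: [4, 3, 2]
Peg 1: [5]
Peg 2: [1]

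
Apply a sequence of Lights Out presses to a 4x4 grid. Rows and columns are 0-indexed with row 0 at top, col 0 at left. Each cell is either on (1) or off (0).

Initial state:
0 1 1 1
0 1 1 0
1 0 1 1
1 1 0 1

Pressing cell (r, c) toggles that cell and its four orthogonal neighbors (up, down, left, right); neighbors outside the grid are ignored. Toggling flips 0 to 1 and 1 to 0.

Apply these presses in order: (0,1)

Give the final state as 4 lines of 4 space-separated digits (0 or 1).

After press 1 at (0,1):
1 0 0 1
0 0 1 0
1 0 1 1
1 1 0 1

Answer: 1 0 0 1
0 0 1 0
1 0 1 1
1 1 0 1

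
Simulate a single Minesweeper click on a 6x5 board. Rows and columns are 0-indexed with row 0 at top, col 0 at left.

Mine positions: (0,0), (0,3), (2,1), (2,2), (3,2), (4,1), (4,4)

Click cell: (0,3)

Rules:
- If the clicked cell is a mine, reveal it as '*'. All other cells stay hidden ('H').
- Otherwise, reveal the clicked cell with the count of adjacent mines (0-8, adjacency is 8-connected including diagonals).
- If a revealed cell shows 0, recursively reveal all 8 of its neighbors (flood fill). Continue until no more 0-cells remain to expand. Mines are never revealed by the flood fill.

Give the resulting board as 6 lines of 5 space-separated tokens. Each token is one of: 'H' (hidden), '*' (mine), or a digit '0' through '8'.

H H H * H
H H H H H
H H H H H
H H H H H
H H H H H
H H H H H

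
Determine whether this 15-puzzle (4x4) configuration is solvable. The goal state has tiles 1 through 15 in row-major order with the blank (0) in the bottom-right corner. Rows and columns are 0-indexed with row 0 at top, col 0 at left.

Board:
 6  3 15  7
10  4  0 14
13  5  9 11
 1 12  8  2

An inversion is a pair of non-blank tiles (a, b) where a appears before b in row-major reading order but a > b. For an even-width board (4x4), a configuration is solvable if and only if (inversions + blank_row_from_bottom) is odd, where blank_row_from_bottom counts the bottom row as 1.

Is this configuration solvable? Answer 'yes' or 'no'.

Answer: no

Derivation:
Inversions: 57
Blank is in row 1 (0-indexed from top), which is row 3 counting from the bottom (bottom = 1).
57 + 3 = 60, which is even, so the puzzle is not solvable.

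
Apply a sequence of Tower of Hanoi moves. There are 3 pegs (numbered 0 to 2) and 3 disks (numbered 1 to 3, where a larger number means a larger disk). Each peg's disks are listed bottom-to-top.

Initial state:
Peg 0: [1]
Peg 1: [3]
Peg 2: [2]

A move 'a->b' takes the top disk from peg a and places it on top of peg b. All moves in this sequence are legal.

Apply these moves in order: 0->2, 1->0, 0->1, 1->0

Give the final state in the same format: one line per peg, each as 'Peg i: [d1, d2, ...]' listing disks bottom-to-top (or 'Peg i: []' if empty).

Answer: Peg 0: [3]
Peg 1: []
Peg 2: [2, 1]

Derivation:
After move 1 (0->2):
Peg 0: []
Peg 1: [3]
Peg 2: [2, 1]

After move 2 (1->0):
Peg 0: [3]
Peg 1: []
Peg 2: [2, 1]

After move 3 (0->1):
Peg 0: []
Peg 1: [3]
Peg 2: [2, 1]

After move 4 (1->0):
Peg 0: [3]
Peg 1: []
Peg 2: [2, 1]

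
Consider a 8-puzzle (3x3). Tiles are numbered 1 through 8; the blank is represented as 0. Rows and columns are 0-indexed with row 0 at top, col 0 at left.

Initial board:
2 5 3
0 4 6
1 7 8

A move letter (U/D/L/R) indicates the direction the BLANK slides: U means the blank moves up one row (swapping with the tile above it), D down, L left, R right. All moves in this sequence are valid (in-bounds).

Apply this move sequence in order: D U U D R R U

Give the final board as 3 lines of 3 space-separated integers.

After move 1 (D):
2 5 3
1 4 6
0 7 8

After move 2 (U):
2 5 3
0 4 6
1 7 8

After move 3 (U):
0 5 3
2 4 6
1 7 8

After move 4 (D):
2 5 3
0 4 6
1 7 8

After move 5 (R):
2 5 3
4 0 6
1 7 8

After move 6 (R):
2 5 3
4 6 0
1 7 8

After move 7 (U):
2 5 0
4 6 3
1 7 8

Answer: 2 5 0
4 6 3
1 7 8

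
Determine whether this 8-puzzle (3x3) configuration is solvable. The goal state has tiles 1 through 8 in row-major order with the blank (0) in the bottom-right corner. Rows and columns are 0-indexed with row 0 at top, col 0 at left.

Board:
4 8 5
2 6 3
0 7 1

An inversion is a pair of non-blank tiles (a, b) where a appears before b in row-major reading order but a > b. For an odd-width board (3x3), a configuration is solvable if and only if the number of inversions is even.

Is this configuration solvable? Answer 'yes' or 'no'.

Inversions (pairs i<j in row-major order where tile[i] > tile[j] > 0): 17
17 is odd, so the puzzle is not solvable.

Answer: no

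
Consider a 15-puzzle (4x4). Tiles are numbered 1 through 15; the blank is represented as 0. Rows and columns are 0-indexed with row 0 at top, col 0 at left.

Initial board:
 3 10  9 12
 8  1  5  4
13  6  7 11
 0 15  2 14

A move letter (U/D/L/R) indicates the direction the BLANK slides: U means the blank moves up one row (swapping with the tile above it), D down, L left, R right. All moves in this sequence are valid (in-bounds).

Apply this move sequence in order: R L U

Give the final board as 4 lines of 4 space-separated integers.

After move 1 (R):
 3 10  9 12
 8  1  5  4
13  6  7 11
15  0  2 14

After move 2 (L):
 3 10  9 12
 8  1  5  4
13  6  7 11
 0 15  2 14

After move 3 (U):
 3 10  9 12
 8  1  5  4
 0  6  7 11
13 15  2 14

Answer:  3 10  9 12
 8  1  5  4
 0  6  7 11
13 15  2 14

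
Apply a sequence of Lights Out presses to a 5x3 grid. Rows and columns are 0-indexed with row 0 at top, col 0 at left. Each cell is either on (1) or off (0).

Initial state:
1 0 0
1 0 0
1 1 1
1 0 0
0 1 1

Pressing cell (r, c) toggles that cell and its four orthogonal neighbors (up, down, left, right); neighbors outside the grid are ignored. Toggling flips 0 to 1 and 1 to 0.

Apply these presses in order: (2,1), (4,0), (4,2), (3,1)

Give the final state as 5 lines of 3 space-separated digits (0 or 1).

Answer: 1 0 0
1 1 0
0 1 0
1 0 0
1 0 0

Derivation:
After press 1 at (2,1):
1 0 0
1 1 0
0 0 0
1 1 0
0 1 1

After press 2 at (4,0):
1 0 0
1 1 0
0 0 0
0 1 0
1 0 1

After press 3 at (4,2):
1 0 0
1 1 0
0 0 0
0 1 1
1 1 0

After press 4 at (3,1):
1 0 0
1 1 0
0 1 0
1 0 0
1 0 0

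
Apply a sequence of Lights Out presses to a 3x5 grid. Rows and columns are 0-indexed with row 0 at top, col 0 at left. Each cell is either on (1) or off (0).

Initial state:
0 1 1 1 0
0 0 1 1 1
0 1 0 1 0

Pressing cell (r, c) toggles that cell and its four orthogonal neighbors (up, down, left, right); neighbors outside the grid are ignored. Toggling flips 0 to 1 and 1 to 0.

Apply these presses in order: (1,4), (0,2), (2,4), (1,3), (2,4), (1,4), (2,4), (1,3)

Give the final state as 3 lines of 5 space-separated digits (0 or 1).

Answer: 0 0 0 0 0
0 0 0 1 0
0 1 0 0 1

Derivation:
After press 1 at (1,4):
0 1 1 1 1
0 0 1 0 0
0 1 0 1 1

After press 2 at (0,2):
0 0 0 0 1
0 0 0 0 0
0 1 0 1 1

After press 3 at (2,4):
0 0 0 0 1
0 0 0 0 1
0 1 0 0 0

After press 4 at (1,3):
0 0 0 1 1
0 0 1 1 0
0 1 0 1 0

After press 5 at (2,4):
0 0 0 1 1
0 0 1 1 1
0 1 0 0 1

After press 6 at (1,4):
0 0 0 1 0
0 0 1 0 0
0 1 0 0 0

After press 7 at (2,4):
0 0 0 1 0
0 0 1 0 1
0 1 0 1 1

After press 8 at (1,3):
0 0 0 0 0
0 0 0 1 0
0 1 0 0 1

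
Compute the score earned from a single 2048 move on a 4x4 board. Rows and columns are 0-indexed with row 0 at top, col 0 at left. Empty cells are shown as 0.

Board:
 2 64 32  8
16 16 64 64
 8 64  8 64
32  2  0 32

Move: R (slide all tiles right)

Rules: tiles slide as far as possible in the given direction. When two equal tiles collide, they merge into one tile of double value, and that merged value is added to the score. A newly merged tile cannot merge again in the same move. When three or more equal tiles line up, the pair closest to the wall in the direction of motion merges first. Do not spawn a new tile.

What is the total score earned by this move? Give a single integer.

Slide right:
row 0: [2, 64, 32, 8] -> [2, 64, 32, 8]  score +0 (running 0)
row 1: [16, 16, 64, 64] -> [0, 0, 32, 128]  score +160 (running 160)
row 2: [8, 64, 8, 64] -> [8, 64, 8, 64]  score +0 (running 160)
row 3: [32, 2, 0, 32] -> [0, 32, 2, 32]  score +0 (running 160)
Board after move:
  2  64  32   8
  0   0  32 128
  8  64   8  64
  0  32   2  32

Answer: 160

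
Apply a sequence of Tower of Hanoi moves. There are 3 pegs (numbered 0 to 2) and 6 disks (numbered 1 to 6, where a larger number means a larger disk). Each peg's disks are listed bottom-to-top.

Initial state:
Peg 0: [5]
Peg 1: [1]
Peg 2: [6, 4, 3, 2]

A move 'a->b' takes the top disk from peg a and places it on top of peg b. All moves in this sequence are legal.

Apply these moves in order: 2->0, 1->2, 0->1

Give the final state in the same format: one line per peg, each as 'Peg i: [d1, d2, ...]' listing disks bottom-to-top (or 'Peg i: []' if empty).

Answer: Peg 0: [5]
Peg 1: [2]
Peg 2: [6, 4, 3, 1]

Derivation:
After move 1 (2->0):
Peg 0: [5, 2]
Peg 1: [1]
Peg 2: [6, 4, 3]

After move 2 (1->2):
Peg 0: [5, 2]
Peg 1: []
Peg 2: [6, 4, 3, 1]

After move 3 (0->1):
Peg 0: [5]
Peg 1: [2]
Peg 2: [6, 4, 3, 1]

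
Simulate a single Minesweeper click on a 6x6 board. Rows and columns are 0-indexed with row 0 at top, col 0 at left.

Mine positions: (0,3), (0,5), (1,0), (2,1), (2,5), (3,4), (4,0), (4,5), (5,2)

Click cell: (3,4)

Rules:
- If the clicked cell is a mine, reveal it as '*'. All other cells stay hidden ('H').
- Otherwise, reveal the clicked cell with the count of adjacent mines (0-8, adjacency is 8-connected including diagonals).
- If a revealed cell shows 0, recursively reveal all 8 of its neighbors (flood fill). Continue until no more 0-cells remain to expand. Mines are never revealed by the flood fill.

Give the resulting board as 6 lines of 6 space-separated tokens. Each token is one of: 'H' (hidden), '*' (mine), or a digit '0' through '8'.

H H H H H H
H H H H H H
H H H H H H
H H H H * H
H H H H H H
H H H H H H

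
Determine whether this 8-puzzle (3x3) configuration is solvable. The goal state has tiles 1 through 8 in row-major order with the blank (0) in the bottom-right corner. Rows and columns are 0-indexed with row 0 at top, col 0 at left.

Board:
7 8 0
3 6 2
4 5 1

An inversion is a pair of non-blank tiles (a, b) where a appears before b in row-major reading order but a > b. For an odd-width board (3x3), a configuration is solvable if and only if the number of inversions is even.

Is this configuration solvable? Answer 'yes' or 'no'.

Inversions (pairs i<j in row-major order where tile[i] > tile[j] > 0): 21
21 is odd, so the puzzle is not solvable.

Answer: no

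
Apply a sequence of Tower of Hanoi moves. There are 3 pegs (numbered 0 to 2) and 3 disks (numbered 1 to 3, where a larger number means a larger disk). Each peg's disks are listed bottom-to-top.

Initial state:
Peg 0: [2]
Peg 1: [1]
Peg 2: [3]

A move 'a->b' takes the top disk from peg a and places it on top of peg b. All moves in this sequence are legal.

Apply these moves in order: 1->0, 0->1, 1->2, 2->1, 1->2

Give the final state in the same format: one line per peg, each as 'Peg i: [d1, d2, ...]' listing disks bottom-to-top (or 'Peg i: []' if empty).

Answer: Peg 0: [2]
Peg 1: []
Peg 2: [3, 1]

Derivation:
After move 1 (1->0):
Peg 0: [2, 1]
Peg 1: []
Peg 2: [3]

After move 2 (0->1):
Peg 0: [2]
Peg 1: [1]
Peg 2: [3]

After move 3 (1->2):
Peg 0: [2]
Peg 1: []
Peg 2: [3, 1]

After move 4 (2->1):
Peg 0: [2]
Peg 1: [1]
Peg 2: [3]

After move 5 (1->2):
Peg 0: [2]
Peg 1: []
Peg 2: [3, 1]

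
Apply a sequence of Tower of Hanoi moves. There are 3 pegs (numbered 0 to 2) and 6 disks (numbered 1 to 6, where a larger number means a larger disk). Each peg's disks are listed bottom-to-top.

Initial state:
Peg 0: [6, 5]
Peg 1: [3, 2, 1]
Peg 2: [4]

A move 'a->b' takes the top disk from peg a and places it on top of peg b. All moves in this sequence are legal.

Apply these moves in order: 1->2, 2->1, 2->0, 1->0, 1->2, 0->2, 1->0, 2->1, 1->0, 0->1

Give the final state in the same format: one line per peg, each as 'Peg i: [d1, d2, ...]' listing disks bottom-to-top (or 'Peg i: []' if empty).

After move 1 (1->2):
Peg 0: [6, 5]
Peg 1: [3, 2]
Peg 2: [4, 1]

After move 2 (2->1):
Peg 0: [6, 5]
Peg 1: [3, 2, 1]
Peg 2: [4]

After move 3 (2->0):
Peg 0: [6, 5, 4]
Peg 1: [3, 2, 1]
Peg 2: []

After move 4 (1->0):
Peg 0: [6, 5, 4, 1]
Peg 1: [3, 2]
Peg 2: []

After move 5 (1->2):
Peg 0: [6, 5, 4, 1]
Peg 1: [3]
Peg 2: [2]

After move 6 (0->2):
Peg 0: [6, 5, 4]
Peg 1: [3]
Peg 2: [2, 1]

After move 7 (1->0):
Peg 0: [6, 5, 4, 3]
Peg 1: []
Peg 2: [2, 1]

After move 8 (2->1):
Peg 0: [6, 5, 4, 3]
Peg 1: [1]
Peg 2: [2]

After move 9 (1->0):
Peg 0: [6, 5, 4, 3, 1]
Peg 1: []
Peg 2: [2]

After move 10 (0->1):
Peg 0: [6, 5, 4, 3]
Peg 1: [1]
Peg 2: [2]

Answer: Peg 0: [6, 5, 4, 3]
Peg 1: [1]
Peg 2: [2]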